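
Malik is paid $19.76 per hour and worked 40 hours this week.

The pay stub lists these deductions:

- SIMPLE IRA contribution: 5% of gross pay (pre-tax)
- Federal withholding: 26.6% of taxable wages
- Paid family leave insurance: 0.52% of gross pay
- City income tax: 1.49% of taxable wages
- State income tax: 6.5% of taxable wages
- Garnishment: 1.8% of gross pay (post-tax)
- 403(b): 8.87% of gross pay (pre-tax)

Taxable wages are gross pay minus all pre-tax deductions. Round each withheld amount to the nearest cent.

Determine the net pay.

$426.96

Gross pay: 40 × $19.76 = $790.40
SIMPLE IRA contribution: $790.40 × 0.05 = $39.52
403(b): $790.40 × 0.0887 = $70.11
Pre-tax total = $39.52 + $70.11 = $109.63
Taxable wages = $790.40 − $109.63 = $680.77
State income tax: $680.77 × 0.065 = $44.25
City income tax: $680.77 × 0.0149 = $10.14
Federal withholding: $680.77 × 0.266 = $181.08
Paid family leave insurance: $790.40 × 0.0052 = $4.11
Garnishment: $790.40 × 0.018 = $14.23
Total deductions = $39.52 + $70.11 + $44.25 + $10.14 + $181.08 + $4.11 + $14.23 = $363.44
Net pay = $790.40 − $363.44 = $426.96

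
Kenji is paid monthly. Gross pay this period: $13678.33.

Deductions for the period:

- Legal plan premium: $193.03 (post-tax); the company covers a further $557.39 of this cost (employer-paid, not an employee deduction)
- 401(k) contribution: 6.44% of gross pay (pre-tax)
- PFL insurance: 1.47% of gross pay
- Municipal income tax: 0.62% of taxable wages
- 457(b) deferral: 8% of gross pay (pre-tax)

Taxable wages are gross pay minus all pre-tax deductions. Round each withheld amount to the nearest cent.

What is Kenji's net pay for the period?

$11236.52

401(k) contribution: $13678.33 × 0.0644 = $880.88
457(b) deferral: $13678.33 × 0.08 = $1094.27
Pre-tax total = $880.88 + $1094.27 = $1975.15
Taxable wages = $13678.33 − $1975.15 = $11703.18
Municipal income tax: $11703.18 × 0.0062 = $72.56
PFL insurance: $13678.33 × 0.0147 = $201.07
Legal plan premium: $193.03
(Employer's $557.39 toward legal plan premium is not withheld from the employee.)
Total deductions = $880.88 + $1094.27 + $72.56 + $201.07 + $193.03 = $2441.81
Net pay = $13678.33 − $2441.81 = $11236.52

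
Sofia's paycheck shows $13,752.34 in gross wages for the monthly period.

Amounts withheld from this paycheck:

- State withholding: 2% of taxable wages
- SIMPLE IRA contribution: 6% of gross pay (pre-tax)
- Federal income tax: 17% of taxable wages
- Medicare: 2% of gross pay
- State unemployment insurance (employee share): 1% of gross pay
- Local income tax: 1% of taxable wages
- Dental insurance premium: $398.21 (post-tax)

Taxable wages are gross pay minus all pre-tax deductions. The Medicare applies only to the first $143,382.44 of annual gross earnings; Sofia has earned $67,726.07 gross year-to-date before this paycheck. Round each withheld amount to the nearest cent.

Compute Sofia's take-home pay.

$9,530.99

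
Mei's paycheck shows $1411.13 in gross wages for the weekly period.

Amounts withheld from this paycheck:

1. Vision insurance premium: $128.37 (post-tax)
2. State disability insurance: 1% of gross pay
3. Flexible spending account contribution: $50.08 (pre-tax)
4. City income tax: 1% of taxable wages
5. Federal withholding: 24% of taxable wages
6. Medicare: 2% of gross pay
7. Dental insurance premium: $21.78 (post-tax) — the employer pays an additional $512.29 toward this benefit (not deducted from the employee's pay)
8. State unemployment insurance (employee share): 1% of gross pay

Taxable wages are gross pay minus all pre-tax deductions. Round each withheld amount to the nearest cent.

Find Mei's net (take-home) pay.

$814.20

Flexible spending account contribution: $50.08
Taxable wages = $1411.13 − $50.08 = $1361.05
Federal withholding: $1361.05 × 0.24 = $326.65
City income tax: $1361.05 × 0.01 = $13.61
Medicare: $1411.13 × 0.02 = $28.22
State disability insurance: $1411.13 × 0.01 = $14.11
State unemployment insurance (employee share): $1411.13 × 0.01 = $14.11
Vision insurance premium: $128.37
Dental insurance premium: $21.78
(Employer's $512.29 toward dental insurance premium is not withheld from the employee.)
Total deductions = $50.08 + $326.65 + $13.61 + $28.22 + $14.11 + $14.11 + $128.37 + $21.78 = $596.93
Net pay = $1411.13 − $596.93 = $814.20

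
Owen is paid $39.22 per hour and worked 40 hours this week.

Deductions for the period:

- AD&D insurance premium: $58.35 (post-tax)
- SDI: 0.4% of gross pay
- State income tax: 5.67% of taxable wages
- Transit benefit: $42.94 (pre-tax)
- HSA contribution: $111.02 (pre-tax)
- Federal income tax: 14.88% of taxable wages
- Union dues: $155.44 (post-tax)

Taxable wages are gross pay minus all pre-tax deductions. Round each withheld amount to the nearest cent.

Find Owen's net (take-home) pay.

$904.02

Gross pay: 40 × $39.22 = $1,568.80
Transit benefit: $42.94
HSA contribution: $111.02
Pre-tax total = $42.94 + $111.02 = $153.96
Taxable wages = $1,568.80 − $153.96 = $1,414.84
State income tax: $1,414.84 × 0.0567 = $80.22
Federal income tax: $1,414.84 × 0.1488 = $210.53
SDI: $1,568.80 × 0.004 = $6.28
Union dues: $155.44
AD&D insurance premium: $58.35
Total deductions = $42.94 + $111.02 + $80.22 + $210.53 + $6.28 + $155.44 + $58.35 = $664.78
Net pay = $1,568.80 − $664.78 = $904.02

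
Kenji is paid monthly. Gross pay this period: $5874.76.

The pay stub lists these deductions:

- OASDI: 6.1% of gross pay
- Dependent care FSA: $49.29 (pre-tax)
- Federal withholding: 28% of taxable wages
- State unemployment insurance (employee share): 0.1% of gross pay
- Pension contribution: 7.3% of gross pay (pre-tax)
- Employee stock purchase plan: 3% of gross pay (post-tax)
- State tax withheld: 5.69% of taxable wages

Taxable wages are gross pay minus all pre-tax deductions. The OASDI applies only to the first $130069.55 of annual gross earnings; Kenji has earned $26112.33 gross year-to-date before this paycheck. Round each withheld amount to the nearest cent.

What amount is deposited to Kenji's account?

Dependent care FSA: $49.29
Pension contribution: $5874.76 × 0.073 = $428.86
Pre-tax total = $49.29 + $428.86 = $478.15
Taxable wages = $5874.76 − $478.15 = $5396.61
State tax withheld: $5396.61 × 0.0569 = $307.07
Federal withholding: $5396.61 × 0.28 = $1511.05
OASDI: cap not yet reached, full $5874.76 is subject → $5874.76 × 0.061 = $358.36
State unemployment insurance (employee share): $5874.76 × 0.001 = $5.87
Employee stock purchase plan: $5874.76 × 0.03 = $176.24
Total deductions = $49.29 + $428.86 + $307.07 + $1511.05 + $358.36 + $5.87 + $176.24 = $2836.74
Net pay = $5874.76 − $2836.74 = $3038.02

$3038.02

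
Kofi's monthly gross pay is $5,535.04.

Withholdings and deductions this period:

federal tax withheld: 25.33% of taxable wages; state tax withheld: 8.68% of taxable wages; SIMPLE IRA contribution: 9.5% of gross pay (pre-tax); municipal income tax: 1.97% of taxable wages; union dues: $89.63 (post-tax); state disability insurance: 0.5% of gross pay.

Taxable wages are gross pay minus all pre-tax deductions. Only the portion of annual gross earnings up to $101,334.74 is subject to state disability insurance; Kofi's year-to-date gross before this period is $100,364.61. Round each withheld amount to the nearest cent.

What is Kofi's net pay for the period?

$3,112.42

SIMPLE IRA contribution: $5,535.04 × 0.095 = $525.83
Taxable wages = $5,535.04 − $525.83 = $5,009.21
Federal tax withheld: $5,009.21 × 0.2533 = $1,268.83
Municipal income tax: $5,009.21 × 0.0197 = $98.68
State tax withheld: $5,009.21 × 0.0868 = $434.80
State disability insurance: only $101,334.74 − $100,364.61 = $970.13 of this check is subject → $970.13 × 0.005 = $4.85
Union dues: $89.63
Total deductions = $525.83 + $1,268.83 + $98.68 + $434.80 + $4.85 + $89.63 = $2,422.62
Net pay = $5,535.04 − $2,422.62 = $3,112.42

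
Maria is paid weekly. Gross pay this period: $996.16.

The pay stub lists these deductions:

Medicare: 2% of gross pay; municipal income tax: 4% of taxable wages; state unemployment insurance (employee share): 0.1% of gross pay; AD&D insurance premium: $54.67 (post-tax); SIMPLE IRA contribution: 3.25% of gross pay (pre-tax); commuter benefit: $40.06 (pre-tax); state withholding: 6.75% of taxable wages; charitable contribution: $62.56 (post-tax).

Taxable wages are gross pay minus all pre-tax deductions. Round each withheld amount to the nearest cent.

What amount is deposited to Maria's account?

Commuter benefit: $40.06
SIMPLE IRA contribution: $996.16 × 0.0325 = $32.38
Pre-tax total = $40.06 + $32.38 = $72.44
Taxable wages = $996.16 − $72.44 = $923.72
Municipal income tax: $923.72 × 0.04 = $36.95
State withholding: $923.72 × 0.0675 = $62.35
State unemployment insurance (employee share): $996.16 × 0.001 = $1.00
Medicare: $996.16 × 0.02 = $19.92
Charitable contribution: $62.56
AD&D insurance premium: $54.67
Total deductions = $40.06 + $32.38 + $36.95 + $62.35 + $1.00 + $19.92 + $62.56 + $54.67 = $309.89
Net pay = $996.16 − $309.89 = $686.27

$686.27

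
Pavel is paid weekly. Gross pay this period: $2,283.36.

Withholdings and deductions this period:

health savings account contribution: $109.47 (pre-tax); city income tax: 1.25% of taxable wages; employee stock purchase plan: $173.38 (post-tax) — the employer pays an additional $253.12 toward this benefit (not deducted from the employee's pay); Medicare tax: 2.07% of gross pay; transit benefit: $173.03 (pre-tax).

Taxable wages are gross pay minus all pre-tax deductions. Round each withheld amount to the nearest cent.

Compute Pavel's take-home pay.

Health savings account contribution: $109.47
Transit benefit: $173.03
Pre-tax total = $109.47 + $173.03 = $282.50
Taxable wages = $2,283.36 − $282.50 = $2,000.86
City income tax: $2,000.86 × 0.0125 = $25.01
Medicare tax: $2,283.36 × 0.0207 = $47.27
Employee stock purchase plan: $173.38
(Employer's $253.12 toward employee stock purchase plan is not withheld from the employee.)
Total deductions = $109.47 + $173.03 + $25.01 + $47.27 + $173.38 = $528.16
Net pay = $2,283.36 − $528.16 = $1,755.20

$1,755.20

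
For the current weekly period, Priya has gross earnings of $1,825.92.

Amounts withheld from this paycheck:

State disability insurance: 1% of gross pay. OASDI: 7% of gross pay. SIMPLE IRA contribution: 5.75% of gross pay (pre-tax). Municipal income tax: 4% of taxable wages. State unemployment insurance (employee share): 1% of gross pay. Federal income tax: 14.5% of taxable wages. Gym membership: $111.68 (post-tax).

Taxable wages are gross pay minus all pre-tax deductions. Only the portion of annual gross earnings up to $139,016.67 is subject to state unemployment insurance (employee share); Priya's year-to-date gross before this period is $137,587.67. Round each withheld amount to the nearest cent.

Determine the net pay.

SIMPLE IRA contribution: $1,825.92 × 0.0575 = $104.99
Taxable wages = $1,825.92 − $104.99 = $1,720.93
Federal income tax: $1,720.93 × 0.145 = $249.53
Municipal income tax: $1,720.93 × 0.04 = $68.84
State disability insurance: $1,825.92 × 0.01 = $18.26
OASDI: $1,825.92 × 0.07 = $127.81
State unemployment insurance (employee share): only $139,016.67 − $137,587.67 = $1,429.00 of this check is subject → $1,429.00 × 0.01 = $14.29
Gym membership: $111.68
Total deductions = $104.99 + $249.53 + $68.84 + $18.26 + $127.81 + $14.29 + $111.68 = $695.40
Net pay = $1,825.92 − $695.40 = $1,130.52

$1,130.52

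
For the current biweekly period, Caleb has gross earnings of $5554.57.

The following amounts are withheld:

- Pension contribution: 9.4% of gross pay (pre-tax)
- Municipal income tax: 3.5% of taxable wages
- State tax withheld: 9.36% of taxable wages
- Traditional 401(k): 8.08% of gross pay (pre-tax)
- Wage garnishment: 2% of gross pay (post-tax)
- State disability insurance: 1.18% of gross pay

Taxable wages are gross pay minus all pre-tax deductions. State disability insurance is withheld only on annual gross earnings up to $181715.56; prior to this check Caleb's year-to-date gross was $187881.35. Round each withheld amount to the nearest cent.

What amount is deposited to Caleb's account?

Pension contribution: $5554.57 × 0.094 = $522.13
Traditional 401(k): $5554.57 × 0.0808 = $448.81
Pre-tax total = $522.13 + $448.81 = $970.94
Taxable wages = $5554.57 − $970.94 = $4583.63
Municipal income tax: $4583.63 × 0.035 = $160.43
State tax withheld: $4583.63 × 0.0936 = $429.03
State disability insurance: annual cap $181715.56 already reached (YTD $187881.35), so $0.00
Wage garnishment: $5554.57 × 0.02 = $111.09
Total deductions = $522.13 + $448.81 + $160.43 + $429.03 + $0.00 + $111.09 = $1671.49
Net pay = $5554.57 − $1671.49 = $3883.08

$3883.08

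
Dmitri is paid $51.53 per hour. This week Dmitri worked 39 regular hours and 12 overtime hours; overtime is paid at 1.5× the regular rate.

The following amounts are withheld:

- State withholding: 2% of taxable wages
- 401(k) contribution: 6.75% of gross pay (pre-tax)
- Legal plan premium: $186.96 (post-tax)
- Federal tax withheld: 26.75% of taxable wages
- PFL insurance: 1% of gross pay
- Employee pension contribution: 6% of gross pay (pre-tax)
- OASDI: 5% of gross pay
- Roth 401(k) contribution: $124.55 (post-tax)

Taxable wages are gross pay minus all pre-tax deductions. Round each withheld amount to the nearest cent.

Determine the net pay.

$1,338.20

Regular pay: 39 × $51.53 = $2,009.67
Overtime pay: 12 × $51.53 × 1.5 = $927.54
Gross pay = $2,009.67 + $927.54 = $2,937.21
401(k) contribution: $2,937.21 × 0.0675 = $198.26
Employee pension contribution: $2,937.21 × 0.06 = $176.23
Pre-tax total = $198.26 + $176.23 = $374.49
Taxable wages = $2,937.21 − $374.49 = $2,562.72
Federal tax withheld: $2,562.72 × 0.2675 = $685.53
State withholding: $2,562.72 × 0.02 = $51.25
PFL insurance: $2,937.21 × 0.01 = $29.37
OASDI: $2,937.21 × 0.05 = $146.86
Roth 401(k) contribution: $124.55
Legal plan premium: $186.96
Total deductions = $198.26 + $176.23 + $685.53 + $51.25 + $29.37 + $146.86 + $124.55 + $186.96 = $1,599.01
Net pay = $2,937.21 − $1,599.01 = $1,338.20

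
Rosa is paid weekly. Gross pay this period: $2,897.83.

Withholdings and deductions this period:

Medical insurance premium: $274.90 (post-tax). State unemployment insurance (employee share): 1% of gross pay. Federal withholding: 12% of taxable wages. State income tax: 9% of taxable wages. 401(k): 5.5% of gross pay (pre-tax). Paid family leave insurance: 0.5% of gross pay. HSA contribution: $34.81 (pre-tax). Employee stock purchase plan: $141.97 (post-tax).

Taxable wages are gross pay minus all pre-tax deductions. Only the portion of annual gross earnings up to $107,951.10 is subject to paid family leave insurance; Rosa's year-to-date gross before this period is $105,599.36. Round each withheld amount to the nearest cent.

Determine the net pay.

$1,678.26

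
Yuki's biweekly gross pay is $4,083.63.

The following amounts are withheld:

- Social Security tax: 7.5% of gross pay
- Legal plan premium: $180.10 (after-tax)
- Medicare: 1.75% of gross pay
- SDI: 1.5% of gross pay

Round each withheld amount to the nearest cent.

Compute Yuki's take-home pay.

$3,464.55

Medicare: $4,083.63 × 0.0175 = $71.46
Social Security tax: $4,083.63 × 0.075 = $306.27
SDI: $4,083.63 × 0.015 = $61.25
Legal plan premium: $180.10
Total deductions = $71.46 + $306.27 + $61.25 + $180.10 = $619.08
Net pay = $4,083.63 − $619.08 = $3,464.55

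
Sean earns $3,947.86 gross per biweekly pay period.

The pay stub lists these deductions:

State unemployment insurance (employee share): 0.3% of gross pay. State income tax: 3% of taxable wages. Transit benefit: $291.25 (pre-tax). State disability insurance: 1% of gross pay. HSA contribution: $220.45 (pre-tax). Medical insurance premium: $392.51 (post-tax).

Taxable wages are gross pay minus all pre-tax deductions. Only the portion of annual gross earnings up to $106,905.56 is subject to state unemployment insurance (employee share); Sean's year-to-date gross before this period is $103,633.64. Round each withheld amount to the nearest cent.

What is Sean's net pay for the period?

$2,891.27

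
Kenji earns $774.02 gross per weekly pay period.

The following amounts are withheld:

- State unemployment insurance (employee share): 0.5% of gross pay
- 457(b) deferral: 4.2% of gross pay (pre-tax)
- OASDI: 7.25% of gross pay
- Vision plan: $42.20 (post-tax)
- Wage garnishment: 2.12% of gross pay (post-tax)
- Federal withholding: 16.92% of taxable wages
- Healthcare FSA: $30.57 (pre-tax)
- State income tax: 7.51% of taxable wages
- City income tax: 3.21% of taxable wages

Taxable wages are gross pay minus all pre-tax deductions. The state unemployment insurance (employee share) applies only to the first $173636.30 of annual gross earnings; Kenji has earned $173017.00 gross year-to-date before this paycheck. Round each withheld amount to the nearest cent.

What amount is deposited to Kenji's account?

$396.61

Healthcare FSA: $30.57
457(b) deferral: $774.02 × 0.042 = $32.51
Pre-tax total = $30.57 + $32.51 = $63.08
Taxable wages = $774.02 − $63.08 = $710.94
City income tax: $710.94 × 0.0321 = $22.82
State income tax: $710.94 × 0.0751 = $53.39
Federal withholding: $710.94 × 0.1692 = $120.29
OASDI: $774.02 × 0.0725 = $56.12
State unemployment insurance (employee share): only $173636.30 − $173017.00 = $619.30 of this check is subject → $619.30 × 0.005 = $3.10
Wage garnishment: $774.02 × 0.0212 = $16.41
Vision plan: $42.20
Total deductions = $30.57 + $32.51 + $22.82 + $53.39 + $120.29 + $56.12 + $3.10 + $16.41 + $42.20 = $377.41
Net pay = $774.02 − $377.41 = $396.61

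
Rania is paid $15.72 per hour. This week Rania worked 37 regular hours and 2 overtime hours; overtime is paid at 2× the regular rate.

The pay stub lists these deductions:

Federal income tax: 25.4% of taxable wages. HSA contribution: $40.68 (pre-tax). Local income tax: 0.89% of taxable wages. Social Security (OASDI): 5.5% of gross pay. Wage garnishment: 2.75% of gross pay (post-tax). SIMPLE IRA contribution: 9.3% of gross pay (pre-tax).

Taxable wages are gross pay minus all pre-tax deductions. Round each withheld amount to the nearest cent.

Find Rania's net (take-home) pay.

$347.74

Regular pay: 37 × $15.72 = $581.64
Overtime pay: 2 × $15.72 × 2 = $62.88
Gross pay = $581.64 + $62.88 = $644.52
HSA contribution: $40.68
SIMPLE IRA contribution: $644.52 × 0.093 = $59.94
Pre-tax total = $40.68 + $59.94 = $100.62
Taxable wages = $644.52 − $100.62 = $543.90
Local income tax: $543.90 × 0.0089 = $4.84
Federal income tax: $543.90 × 0.254 = $138.15
Social Security (OASDI): $644.52 × 0.055 = $35.45
Wage garnishment: $644.52 × 0.0275 = $17.72
Total deductions = $40.68 + $59.94 + $4.84 + $138.15 + $35.45 + $17.72 = $296.78
Net pay = $644.52 − $296.78 = $347.74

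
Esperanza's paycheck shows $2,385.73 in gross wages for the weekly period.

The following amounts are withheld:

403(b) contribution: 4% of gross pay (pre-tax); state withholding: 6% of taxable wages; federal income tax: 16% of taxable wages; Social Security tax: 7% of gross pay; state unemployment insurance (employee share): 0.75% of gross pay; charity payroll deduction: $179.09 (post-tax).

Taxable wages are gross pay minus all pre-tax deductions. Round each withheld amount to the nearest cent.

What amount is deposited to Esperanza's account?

$1,422.45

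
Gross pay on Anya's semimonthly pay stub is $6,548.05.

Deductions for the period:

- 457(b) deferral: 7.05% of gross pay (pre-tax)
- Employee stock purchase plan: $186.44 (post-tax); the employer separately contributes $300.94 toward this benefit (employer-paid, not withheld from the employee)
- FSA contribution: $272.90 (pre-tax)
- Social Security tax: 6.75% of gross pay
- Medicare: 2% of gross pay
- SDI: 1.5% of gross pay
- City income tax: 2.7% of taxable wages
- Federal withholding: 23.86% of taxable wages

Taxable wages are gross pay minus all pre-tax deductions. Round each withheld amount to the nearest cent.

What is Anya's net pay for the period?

457(b) deferral: $6,548.05 × 0.0705 = $461.64
FSA contribution: $272.90
Pre-tax total = $461.64 + $272.90 = $734.54
Taxable wages = $6,548.05 − $734.54 = $5,813.51
City income tax: $5,813.51 × 0.027 = $156.96
Federal withholding: $5,813.51 × 0.2386 = $1,387.10
Social Security tax: $6,548.05 × 0.0675 = $441.99
Medicare: $6,548.05 × 0.02 = $130.96
SDI: $6,548.05 × 0.015 = $98.22
Employee stock purchase plan: $186.44
(Employer's $300.94 toward employee stock purchase plan is not withheld from the employee.)
Total deductions = $461.64 + $272.90 + $156.96 + $1,387.10 + $441.99 + $130.96 + $98.22 + $186.44 = $3,136.21
Net pay = $6,548.05 − $3,136.21 = $3,411.84

$3,411.84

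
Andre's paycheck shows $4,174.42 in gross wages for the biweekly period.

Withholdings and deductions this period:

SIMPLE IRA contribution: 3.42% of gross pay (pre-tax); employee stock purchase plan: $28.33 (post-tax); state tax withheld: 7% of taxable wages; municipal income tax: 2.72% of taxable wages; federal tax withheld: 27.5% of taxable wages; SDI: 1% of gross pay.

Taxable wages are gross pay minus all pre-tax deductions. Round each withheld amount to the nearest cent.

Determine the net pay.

SIMPLE IRA contribution: $4,174.42 × 0.0342 = $142.77
Taxable wages = $4,174.42 − $142.77 = $4,031.65
Federal tax withheld: $4,031.65 × 0.275 = $1,108.70
Municipal income tax: $4,031.65 × 0.0272 = $109.66
State tax withheld: $4,031.65 × 0.07 = $282.22
SDI: $4,174.42 × 0.01 = $41.74
Employee stock purchase plan: $28.33
Total deductions = $142.77 + $1,108.70 + $109.66 + $282.22 + $41.74 + $28.33 = $1,713.42
Net pay = $4,174.42 − $1,713.42 = $2,461.00

$2,461.00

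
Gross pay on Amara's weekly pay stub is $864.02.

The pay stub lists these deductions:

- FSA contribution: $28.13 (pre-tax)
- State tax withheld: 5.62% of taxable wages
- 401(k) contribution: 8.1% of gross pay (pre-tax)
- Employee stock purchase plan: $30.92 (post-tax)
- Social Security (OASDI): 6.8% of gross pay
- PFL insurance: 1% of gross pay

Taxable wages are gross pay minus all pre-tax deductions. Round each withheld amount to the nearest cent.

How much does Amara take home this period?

$624.55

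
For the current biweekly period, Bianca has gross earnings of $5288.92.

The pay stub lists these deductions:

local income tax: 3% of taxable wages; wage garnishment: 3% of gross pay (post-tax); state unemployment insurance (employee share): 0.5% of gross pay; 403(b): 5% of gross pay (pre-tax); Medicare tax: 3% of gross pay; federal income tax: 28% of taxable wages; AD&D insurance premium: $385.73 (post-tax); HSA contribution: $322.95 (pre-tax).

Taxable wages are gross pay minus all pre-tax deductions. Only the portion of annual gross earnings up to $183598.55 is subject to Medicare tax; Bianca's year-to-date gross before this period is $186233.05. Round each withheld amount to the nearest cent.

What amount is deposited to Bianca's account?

$2673.20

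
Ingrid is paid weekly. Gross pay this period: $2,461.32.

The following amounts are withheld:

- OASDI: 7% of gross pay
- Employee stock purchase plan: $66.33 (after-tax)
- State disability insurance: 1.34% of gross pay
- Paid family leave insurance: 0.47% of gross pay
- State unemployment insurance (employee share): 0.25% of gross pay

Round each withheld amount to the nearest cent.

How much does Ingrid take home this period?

$2,172.00

OASDI: $2,461.32 × 0.07 = $172.29
Paid family leave insurance: $2,461.32 × 0.0047 = $11.57
State unemployment insurance (employee share): $2,461.32 × 0.0025 = $6.15
State disability insurance: $2,461.32 × 0.0134 = $32.98
Employee stock purchase plan: $66.33
Total deductions = $172.29 + $11.57 + $6.15 + $32.98 + $66.33 = $289.32
Net pay = $2,461.32 − $289.32 = $2,172.00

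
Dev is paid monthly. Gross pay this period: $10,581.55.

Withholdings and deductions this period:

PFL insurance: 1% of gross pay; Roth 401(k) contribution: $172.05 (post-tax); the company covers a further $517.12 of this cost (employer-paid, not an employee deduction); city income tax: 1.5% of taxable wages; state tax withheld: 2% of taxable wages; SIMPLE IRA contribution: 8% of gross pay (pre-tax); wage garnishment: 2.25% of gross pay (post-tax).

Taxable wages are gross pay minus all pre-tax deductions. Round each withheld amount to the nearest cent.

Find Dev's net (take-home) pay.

SIMPLE IRA contribution: $10,581.55 × 0.08 = $846.52
Taxable wages = $10,581.55 − $846.52 = $9,735.03
City income tax: $9,735.03 × 0.015 = $146.03
State tax withheld: $9,735.03 × 0.02 = $194.70
PFL insurance: $10,581.55 × 0.01 = $105.82
Wage garnishment: $10,581.55 × 0.0225 = $238.08
Roth 401(k) contribution: $172.05
(Employer's $517.12 toward Roth 401(k) contribution is not withheld from the employee.)
Total deductions = $846.52 + $146.03 + $194.70 + $105.82 + $238.08 + $172.05 = $1,703.20
Net pay = $10,581.55 − $1,703.20 = $8,878.35

$8,878.35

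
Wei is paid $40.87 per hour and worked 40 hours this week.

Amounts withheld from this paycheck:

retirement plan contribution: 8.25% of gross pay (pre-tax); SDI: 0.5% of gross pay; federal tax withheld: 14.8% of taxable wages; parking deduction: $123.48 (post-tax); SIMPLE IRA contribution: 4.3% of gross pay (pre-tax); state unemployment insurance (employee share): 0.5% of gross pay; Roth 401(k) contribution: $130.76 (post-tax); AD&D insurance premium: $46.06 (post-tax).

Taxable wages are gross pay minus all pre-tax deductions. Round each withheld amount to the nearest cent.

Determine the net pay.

$901.40

Gross pay: 40 × $40.87 = $1,634.80
SIMPLE IRA contribution: $1,634.80 × 0.043 = $70.30
Retirement plan contribution: $1,634.80 × 0.0825 = $134.87
Pre-tax total = $70.30 + $134.87 = $205.17
Taxable wages = $1,634.80 − $205.17 = $1,429.63
Federal tax withheld: $1,429.63 × 0.148 = $211.59
State unemployment insurance (employee share): $1,634.80 × 0.005 = $8.17
SDI: $1,634.80 × 0.005 = $8.17
Roth 401(k) contribution: $130.76
Parking deduction: $123.48
AD&D insurance premium: $46.06
Total deductions = $70.30 + $134.87 + $211.59 + $8.17 + $8.17 + $130.76 + $123.48 + $46.06 = $733.40
Net pay = $1,634.80 − $733.40 = $901.40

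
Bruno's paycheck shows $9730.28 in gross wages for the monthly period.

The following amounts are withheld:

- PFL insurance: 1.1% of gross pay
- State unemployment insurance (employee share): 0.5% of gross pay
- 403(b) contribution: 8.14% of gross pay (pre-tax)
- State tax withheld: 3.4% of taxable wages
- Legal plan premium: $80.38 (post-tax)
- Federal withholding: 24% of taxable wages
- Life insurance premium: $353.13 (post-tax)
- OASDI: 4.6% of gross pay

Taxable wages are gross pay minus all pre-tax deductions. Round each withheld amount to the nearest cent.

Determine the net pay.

$5452.38

403(b) contribution: $9730.28 × 0.0814 = $792.04
Taxable wages = $9730.28 − $792.04 = $8938.24
Federal withholding: $8938.24 × 0.24 = $2145.18
State tax withheld: $8938.24 × 0.034 = $303.90
OASDI: $9730.28 × 0.046 = $447.59
PFL insurance: $9730.28 × 0.011 = $107.03
State unemployment insurance (employee share): $9730.28 × 0.005 = $48.65
Life insurance premium: $353.13
Legal plan premium: $80.38
Total deductions = $792.04 + $2145.18 + $303.90 + $447.59 + $107.03 + $48.65 + $353.13 + $80.38 = $4277.90
Net pay = $9730.28 − $4277.90 = $5452.38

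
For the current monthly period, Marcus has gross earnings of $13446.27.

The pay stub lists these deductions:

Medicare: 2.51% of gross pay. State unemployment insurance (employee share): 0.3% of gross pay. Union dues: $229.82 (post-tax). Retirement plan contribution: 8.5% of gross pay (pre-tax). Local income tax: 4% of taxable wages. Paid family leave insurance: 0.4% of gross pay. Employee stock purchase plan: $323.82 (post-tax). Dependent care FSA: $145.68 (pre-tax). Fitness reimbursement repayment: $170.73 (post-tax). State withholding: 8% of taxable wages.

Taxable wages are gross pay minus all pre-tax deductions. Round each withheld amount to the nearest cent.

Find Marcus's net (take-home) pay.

Retirement plan contribution: $13446.27 × 0.085 = $1142.93
Dependent care FSA: $145.68
Pre-tax total = $1142.93 + $145.68 = $1288.61
Taxable wages = $13446.27 − $1288.61 = $12157.66
Local income tax: $12157.66 × 0.04 = $486.31
State withholding: $12157.66 × 0.08 = $972.61
Medicare: $13446.27 × 0.0251 = $337.50
Paid family leave insurance: $13446.27 × 0.004 = $53.79
State unemployment insurance (employee share): $13446.27 × 0.003 = $40.34
Union dues: $229.82
Fitness reimbursement repayment: $170.73
Employee stock purchase plan: $323.82
Total deductions = $1142.93 + $145.68 + $486.31 + $972.61 + $337.50 + $53.79 + $40.34 + $229.82 + $170.73 + $323.82 = $3903.53
Net pay = $13446.27 − $3903.53 = $9542.74

$9542.74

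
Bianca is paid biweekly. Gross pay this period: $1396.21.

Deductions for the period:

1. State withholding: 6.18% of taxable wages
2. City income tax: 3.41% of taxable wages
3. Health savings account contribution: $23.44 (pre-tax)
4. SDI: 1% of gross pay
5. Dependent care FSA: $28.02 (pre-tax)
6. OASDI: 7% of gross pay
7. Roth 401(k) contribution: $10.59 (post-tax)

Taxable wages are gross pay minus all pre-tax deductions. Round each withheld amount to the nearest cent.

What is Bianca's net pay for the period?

$1093.50

Dependent care FSA: $28.02
Health savings account contribution: $23.44
Pre-tax total = $28.02 + $23.44 = $51.46
Taxable wages = $1396.21 − $51.46 = $1344.75
State withholding: $1344.75 × 0.0618 = $83.11
City income tax: $1344.75 × 0.0341 = $45.86
OASDI: $1396.21 × 0.07 = $97.73
SDI: $1396.21 × 0.01 = $13.96
Roth 401(k) contribution: $10.59
Total deductions = $28.02 + $23.44 + $83.11 + $45.86 + $97.73 + $13.96 + $10.59 = $302.71
Net pay = $1396.21 − $302.71 = $1093.50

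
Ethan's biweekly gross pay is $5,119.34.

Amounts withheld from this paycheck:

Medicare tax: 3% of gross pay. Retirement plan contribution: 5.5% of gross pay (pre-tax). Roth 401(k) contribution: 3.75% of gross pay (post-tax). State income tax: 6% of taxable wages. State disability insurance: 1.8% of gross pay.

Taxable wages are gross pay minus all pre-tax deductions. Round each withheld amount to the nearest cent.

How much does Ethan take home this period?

$4,109.80

Retirement plan contribution: $5,119.34 × 0.055 = $281.56
Taxable wages = $5,119.34 − $281.56 = $4,837.78
State income tax: $4,837.78 × 0.06 = $290.27
Medicare tax: $5,119.34 × 0.03 = $153.58
State disability insurance: $5,119.34 × 0.018 = $92.15
Roth 401(k) contribution: $5,119.34 × 0.0375 = $191.98
Total deductions = $281.56 + $290.27 + $153.58 + $92.15 + $191.98 = $1,009.54
Net pay = $5,119.34 − $1,009.54 = $4,109.80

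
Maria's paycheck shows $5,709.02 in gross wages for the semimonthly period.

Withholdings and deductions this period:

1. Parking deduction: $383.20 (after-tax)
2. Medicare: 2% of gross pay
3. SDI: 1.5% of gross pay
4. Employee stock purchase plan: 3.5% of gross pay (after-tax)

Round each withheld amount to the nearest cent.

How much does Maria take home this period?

Medicare: $5,709.02 × 0.02 = $114.18
SDI: $5,709.02 × 0.015 = $85.64
Employee stock purchase plan: $5,709.02 × 0.035 = $199.82
Parking deduction: $383.20
Total deductions = $114.18 + $85.64 + $199.82 + $383.20 = $782.84
Net pay = $5,709.02 − $782.84 = $4,926.18

$4,926.18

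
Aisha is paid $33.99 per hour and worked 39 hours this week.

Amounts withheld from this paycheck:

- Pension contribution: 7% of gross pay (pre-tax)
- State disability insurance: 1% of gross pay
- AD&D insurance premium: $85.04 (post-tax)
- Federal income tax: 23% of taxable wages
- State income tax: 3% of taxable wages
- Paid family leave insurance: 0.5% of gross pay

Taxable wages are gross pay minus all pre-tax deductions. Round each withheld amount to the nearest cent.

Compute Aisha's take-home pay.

$807.36

Gross pay: 39 × $33.99 = $1,325.61
Pension contribution: $1,325.61 × 0.07 = $92.79
Taxable wages = $1,325.61 − $92.79 = $1,232.82
State income tax: $1,232.82 × 0.03 = $36.98
Federal income tax: $1,232.82 × 0.23 = $283.55
Paid family leave insurance: $1,325.61 × 0.005 = $6.63
State disability insurance: $1,325.61 × 0.01 = $13.26
AD&D insurance premium: $85.04
Total deductions = $92.79 + $36.98 + $283.55 + $6.63 + $13.26 + $85.04 = $518.25
Net pay = $1,325.61 − $518.25 = $807.36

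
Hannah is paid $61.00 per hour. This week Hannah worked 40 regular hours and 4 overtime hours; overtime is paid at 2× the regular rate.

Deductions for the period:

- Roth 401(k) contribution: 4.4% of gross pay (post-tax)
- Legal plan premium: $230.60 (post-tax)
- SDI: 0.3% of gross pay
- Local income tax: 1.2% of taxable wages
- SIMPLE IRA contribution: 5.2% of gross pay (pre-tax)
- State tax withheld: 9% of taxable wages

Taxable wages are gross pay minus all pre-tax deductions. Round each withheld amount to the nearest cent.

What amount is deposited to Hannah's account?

Regular pay: 40 × $61.00 = $2,440.00
Overtime pay: 4 × $61.00 × 2 = $488.00
Gross pay = $2,440.00 + $488.00 = $2,928.00
SIMPLE IRA contribution: $2,928.00 × 0.052 = $152.26
Taxable wages = $2,928.00 − $152.26 = $2,775.74
Local income tax: $2,775.74 × 0.012 = $33.31
State tax withheld: $2,775.74 × 0.09 = $249.82
SDI: $2,928.00 × 0.003 = $8.78
Roth 401(k) contribution: $2,928.00 × 0.044 = $128.83
Legal plan premium: $230.60
Total deductions = $152.26 + $33.31 + $249.82 + $8.78 + $128.83 + $230.60 = $803.60
Net pay = $2,928.00 − $803.60 = $2,124.40

$2,124.40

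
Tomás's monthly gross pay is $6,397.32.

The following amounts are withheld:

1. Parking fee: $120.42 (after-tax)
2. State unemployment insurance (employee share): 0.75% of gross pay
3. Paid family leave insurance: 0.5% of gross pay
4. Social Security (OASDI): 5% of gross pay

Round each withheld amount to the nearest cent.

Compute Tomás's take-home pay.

$5,877.06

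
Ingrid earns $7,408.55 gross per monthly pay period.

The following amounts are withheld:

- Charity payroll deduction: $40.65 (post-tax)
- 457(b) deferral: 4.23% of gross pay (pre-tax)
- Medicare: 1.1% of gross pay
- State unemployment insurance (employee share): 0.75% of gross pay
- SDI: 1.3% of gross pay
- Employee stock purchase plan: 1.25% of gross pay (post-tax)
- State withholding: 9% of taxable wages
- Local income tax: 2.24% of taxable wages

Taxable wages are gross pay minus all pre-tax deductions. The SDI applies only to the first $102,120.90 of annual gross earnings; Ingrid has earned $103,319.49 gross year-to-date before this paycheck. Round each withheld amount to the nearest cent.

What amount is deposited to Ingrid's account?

$6,027.36

457(b) deferral: $7,408.55 × 0.0423 = $313.38
Taxable wages = $7,408.55 − $313.38 = $7,095.17
Local income tax: $7,095.17 × 0.0224 = $158.93
State withholding: $7,095.17 × 0.09 = $638.57
Medicare: $7,408.55 × 0.011 = $81.49
State unemployment insurance (employee share): $7,408.55 × 0.0075 = $55.56
SDI: annual cap $102,120.90 already reached (YTD $103,319.49), so $0.00
Charity payroll deduction: $40.65
Employee stock purchase plan: $7,408.55 × 0.0125 = $92.61
Total deductions = $313.38 + $158.93 + $638.57 + $81.49 + $55.56 + $0.00 + $40.65 + $92.61 = $1,381.19
Net pay = $7,408.55 − $1,381.19 = $6,027.36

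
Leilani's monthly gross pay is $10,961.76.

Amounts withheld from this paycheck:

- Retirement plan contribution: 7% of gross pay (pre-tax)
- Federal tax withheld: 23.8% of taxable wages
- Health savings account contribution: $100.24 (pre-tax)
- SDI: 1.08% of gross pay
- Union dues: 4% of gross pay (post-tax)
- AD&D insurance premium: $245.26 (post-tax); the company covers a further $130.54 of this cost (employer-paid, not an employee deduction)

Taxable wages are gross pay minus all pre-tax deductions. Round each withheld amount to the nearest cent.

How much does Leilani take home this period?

Health savings account contribution: $100.24
Retirement plan contribution: $10,961.76 × 0.07 = $767.32
Pre-tax total = $100.24 + $767.32 = $867.56
Taxable wages = $10,961.76 − $867.56 = $10,094.20
Federal tax withheld: $10,094.20 × 0.238 = $2,402.42
SDI: $10,961.76 × 0.0108 = $118.39
Union dues: $10,961.76 × 0.04 = $438.47
AD&D insurance premium: $245.26
(Employer's $130.54 toward AD&D insurance premium is not withheld from the employee.)
Total deductions = $100.24 + $767.32 + $2,402.42 + $118.39 + $438.47 + $245.26 = $4,072.10
Net pay = $10,961.76 − $4,072.10 = $6,889.66

$6,889.66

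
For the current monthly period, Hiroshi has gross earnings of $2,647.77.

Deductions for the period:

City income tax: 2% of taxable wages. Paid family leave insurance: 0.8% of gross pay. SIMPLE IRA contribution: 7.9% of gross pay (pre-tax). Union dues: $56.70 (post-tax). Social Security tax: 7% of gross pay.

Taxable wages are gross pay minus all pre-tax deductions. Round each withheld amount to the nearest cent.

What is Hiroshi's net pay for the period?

$2,126.61

SIMPLE IRA contribution: $2,647.77 × 0.079 = $209.17
Taxable wages = $2,647.77 − $209.17 = $2,438.60
City income tax: $2,438.60 × 0.02 = $48.77
Social Security tax: $2,647.77 × 0.07 = $185.34
Paid family leave insurance: $2,647.77 × 0.008 = $21.18
Union dues: $56.70
Total deductions = $209.17 + $48.77 + $185.34 + $21.18 + $56.70 = $521.16
Net pay = $2,647.77 − $521.16 = $2,126.61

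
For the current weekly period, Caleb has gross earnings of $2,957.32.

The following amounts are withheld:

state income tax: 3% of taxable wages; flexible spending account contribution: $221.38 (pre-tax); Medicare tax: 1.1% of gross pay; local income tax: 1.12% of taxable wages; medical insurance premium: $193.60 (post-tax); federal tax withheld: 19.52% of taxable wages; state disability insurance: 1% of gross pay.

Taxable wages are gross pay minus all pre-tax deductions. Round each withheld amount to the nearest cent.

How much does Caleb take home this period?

Flexible spending account contribution: $221.38
Taxable wages = $2,957.32 − $221.38 = $2,735.94
Federal tax withheld: $2,735.94 × 0.1952 = $534.06
Local income tax: $2,735.94 × 0.0112 = $30.64
State income tax: $2,735.94 × 0.03 = $82.08
State disability insurance: $2,957.32 × 0.01 = $29.57
Medicare tax: $2,957.32 × 0.011 = $32.53
Medical insurance premium: $193.60
Total deductions = $221.38 + $534.06 + $30.64 + $82.08 + $29.57 + $32.53 + $193.60 = $1,123.86
Net pay = $2,957.32 − $1,123.86 = $1,833.46

$1,833.46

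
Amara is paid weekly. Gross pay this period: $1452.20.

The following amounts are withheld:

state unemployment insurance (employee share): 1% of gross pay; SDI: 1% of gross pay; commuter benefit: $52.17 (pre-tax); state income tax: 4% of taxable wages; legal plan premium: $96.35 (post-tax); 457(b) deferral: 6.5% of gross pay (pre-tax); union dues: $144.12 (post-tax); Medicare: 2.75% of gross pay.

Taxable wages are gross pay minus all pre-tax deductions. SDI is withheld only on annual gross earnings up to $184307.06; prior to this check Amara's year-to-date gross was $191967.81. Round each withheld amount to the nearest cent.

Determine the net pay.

457(b) deferral: $1452.20 × 0.065 = $94.39
Commuter benefit: $52.17
Pre-tax total = $94.39 + $52.17 = $146.56
Taxable wages = $1452.20 − $146.56 = $1305.64
State income tax: $1305.64 × 0.04 = $52.23
Medicare: $1452.20 × 0.0275 = $39.94
State unemployment insurance (employee share): $1452.20 × 0.01 = $14.52
SDI: annual cap $184307.06 already reached (YTD $191967.81), so $0.00
Legal plan premium: $96.35
Union dues: $144.12
Total deductions = $94.39 + $52.17 + $52.23 + $39.94 + $14.52 + $0.00 + $96.35 + $144.12 = $493.72
Net pay = $1452.20 − $493.72 = $958.48

$958.48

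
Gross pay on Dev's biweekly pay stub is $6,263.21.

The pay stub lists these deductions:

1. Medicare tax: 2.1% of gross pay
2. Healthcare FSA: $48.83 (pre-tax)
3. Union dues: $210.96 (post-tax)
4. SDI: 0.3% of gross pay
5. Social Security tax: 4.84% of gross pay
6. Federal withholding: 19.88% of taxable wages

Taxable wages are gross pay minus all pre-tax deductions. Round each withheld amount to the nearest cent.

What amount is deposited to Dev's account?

$4,314.54

Healthcare FSA: $48.83
Taxable wages = $6,263.21 − $48.83 = $6,214.38
Federal withholding: $6,214.38 × 0.1988 = $1,235.42
Medicare tax: $6,263.21 × 0.021 = $131.53
SDI: $6,263.21 × 0.003 = $18.79
Social Security tax: $6,263.21 × 0.0484 = $303.14
Union dues: $210.96
Total deductions = $48.83 + $1,235.42 + $131.53 + $18.79 + $303.14 + $210.96 = $1,948.67
Net pay = $6,263.21 − $1,948.67 = $4,314.54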